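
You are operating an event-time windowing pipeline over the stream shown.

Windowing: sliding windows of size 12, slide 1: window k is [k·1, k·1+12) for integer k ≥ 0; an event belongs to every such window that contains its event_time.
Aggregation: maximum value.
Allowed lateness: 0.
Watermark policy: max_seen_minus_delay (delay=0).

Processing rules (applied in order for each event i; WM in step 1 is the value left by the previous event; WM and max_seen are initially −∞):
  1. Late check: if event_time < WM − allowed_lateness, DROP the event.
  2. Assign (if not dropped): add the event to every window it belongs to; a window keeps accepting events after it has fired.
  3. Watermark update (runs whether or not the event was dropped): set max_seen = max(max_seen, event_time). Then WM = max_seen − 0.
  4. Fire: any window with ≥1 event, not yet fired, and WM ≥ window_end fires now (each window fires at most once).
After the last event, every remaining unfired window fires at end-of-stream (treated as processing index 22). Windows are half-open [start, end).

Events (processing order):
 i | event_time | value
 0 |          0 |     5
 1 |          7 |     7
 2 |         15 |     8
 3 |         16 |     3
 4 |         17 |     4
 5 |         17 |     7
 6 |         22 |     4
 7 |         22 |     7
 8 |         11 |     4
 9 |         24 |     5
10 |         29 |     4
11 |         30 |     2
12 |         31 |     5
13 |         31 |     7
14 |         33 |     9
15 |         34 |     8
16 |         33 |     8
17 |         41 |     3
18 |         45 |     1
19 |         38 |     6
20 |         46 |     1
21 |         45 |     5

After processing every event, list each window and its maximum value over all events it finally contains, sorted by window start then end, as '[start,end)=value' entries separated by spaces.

[0,12)=7 [1,13)=7 [2,14)=7 [3,15)=7 [4,16)=8 [5,17)=8 [6,18)=8 [7,19)=8 [8,20)=8 [9,21)=8 [10,22)=8 [11,23)=8 [12,24)=8 [13,25)=8 [14,26)=8 [15,27)=8 [16,28)=7 [17,29)=7 [18,30)=7 [19,31)=7 [20,32)=7 [21,33)=7 [22,34)=9 [23,35)=9 [24,36)=9 [25,37)=9 [26,38)=9 [27,39)=9 [28,40)=9 [29,41)=9 [30,42)=9 [31,43)=9 [32,44)=9 [33,45)=9 [34,46)=8 [35,47)=3 [36,48)=3 [37,49)=3 [38,50)=3 [39,51)=3 [40,52)=3 [41,53)=3 [42,54)=1 [43,55)=1 [44,56)=1 [45,57)=1 [46,58)=1

i=0 t=0 v=5: → [0,12); WM=0
i=1 t=7 v=7: → [7,19),[6,18),[5,17),[4,16),[3,15),[2,14),[1,13),[0,12); WM=7
i=2 t=15 v=8: → [15,27),[14,26),[13,25),[12,24),[11,23),[10,22),[9,21),[8,20),[7,19),[6,18),[5,17),[4,16); WM=15; [0,12) fires=7 [1,13) fires=7 [2,14) fires=7 [3,15) fires=7
i=3 t=16 v=3: → [16,28),[15,27),[14,26),[13,25),[12,24),[11,23),[10,22),[9,21),[8,20),[7,19),[6,18),[5,17); WM=16; [4,16) fires=8
i=4 t=17 v=4: → [17,29),[16,28),[15,27),[14,26),[13,25),[12,24),[11,23),[10,22),[9,21),[8,20),[7,19),[6,18); WM=17; [5,17) fires=8
i=5 t=17 v=7: → [17,29),[16,28),[15,27),[14,26),[13,25),[12,24),[11,23),[10,22),[9,21),[8,20),[7,19),[6,18); WM=17
i=6 t=22 v=4: → [22,34),[21,33),[20,32),[19,31),[18,30),[17,29),[16,28),[15,27),[14,26),[13,25),[12,24),[11,23); WM=22; [6,18) fires=8 [7,19) fires=8 [8,20) fires=8 [9,21) fires=8 [10,22) fires=8
i=7 t=22 v=7: → [22,34),[21,33),[20,32),[19,31),[18,30),[17,29),[16,28),[15,27),[14,26),[13,25),[12,24),[11,23); WM=22
i=8 t=11 v=4: DROP (t<22-0); WM=22
i=9 t=24 v=5: → [24,36),[23,35),[22,34),[21,33),[20,32),[19,31),[18,30),[17,29),[16,28),[15,27),[14,26),[13,25); WM=24; [11,23) fires=8 [12,24) fires=8
i=10 t=29 v=4: → [29,41),[28,40),[27,39),[26,38),[25,37),[24,36),[23,35),[22,34),[21,33),[20,32),[19,31),[18,30); WM=29; [13,25) fires=8 [14,26) fires=8 [15,27) fires=8 [16,28) fires=7 [17,29) fires=7
i=11 t=30 v=2: → [30,42),[29,41),[28,40),[27,39),[26,38),[25,37),[24,36),[23,35),[22,34),[21,33),[20,32),[19,31); WM=30; [18,30) fires=7
i=12 t=31 v=5: → [31,43),[30,42),[29,41),[28,40),[27,39),[26,38),[25,37),[24,36),[23,35),[22,34),[21,33),[20,32); WM=31; [19,31) fires=7
i=13 t=31 v=7: → [31,43),[30,42),[29,41),[28,40),[27,39),[26,38),[25,37),[24,36),[23,35),[22,34),[21,33),[20,32); WM=31
i=14 t=33 v=9: → [33,45),[32,44),[31,43),[30,42),[29,41),[28,40),[27,39),[26,38),[25,37),[24,36),[23,35),[22,34); WM=33; [20,32) fires=7 [21,33) fires=7
i=15 t=34 v=8: → [34,46),[33,45),[32,44),[31,43),[30,42),[29,41),[28,40),[27,39),[26,38),[25,37),[24,36),[23,35); WM=34; [22,34) fires=9
i=16 t=33 v=8: DROP (t<34-0); WM=34
i=17 t=41 v=3: → [41,53),[40,52),[39,51),[38,50),[37,49),[36,48),[35,47),[34,46),[33,45),[32,44),[31,43),[30,42); WM=41; [23,35) fires=9 [24,36) fires=9 [25,37) fires=9 [26,38) fires=9 [27,39) fires=9 [28,40) fires=9 [29,41) fires=9
i=18 t=45 v=1: → [45,57),[44,56),[43,55),[42,54),[41,53),[40,52),[39,51),[38,50),[37,49),[36,48),[35,47),[34,46); WM=45; [30,42) fires=9 [31,43) fires=9 [32,44) fires=9 [33,45) fires=9
i=19 t=38 v=6: DROP (t<45-0); WM=45
i=20 t=46 v=1: → [46,58),[45,57),[44,56),[43,55),[42,54),[41,53),[40,52),[39,51),[38,50),[37,49),[36,48),[35,47); WM=46; [34,46) fires=8
i=21 t=45 v=5: DROP (t<46-0); WM=46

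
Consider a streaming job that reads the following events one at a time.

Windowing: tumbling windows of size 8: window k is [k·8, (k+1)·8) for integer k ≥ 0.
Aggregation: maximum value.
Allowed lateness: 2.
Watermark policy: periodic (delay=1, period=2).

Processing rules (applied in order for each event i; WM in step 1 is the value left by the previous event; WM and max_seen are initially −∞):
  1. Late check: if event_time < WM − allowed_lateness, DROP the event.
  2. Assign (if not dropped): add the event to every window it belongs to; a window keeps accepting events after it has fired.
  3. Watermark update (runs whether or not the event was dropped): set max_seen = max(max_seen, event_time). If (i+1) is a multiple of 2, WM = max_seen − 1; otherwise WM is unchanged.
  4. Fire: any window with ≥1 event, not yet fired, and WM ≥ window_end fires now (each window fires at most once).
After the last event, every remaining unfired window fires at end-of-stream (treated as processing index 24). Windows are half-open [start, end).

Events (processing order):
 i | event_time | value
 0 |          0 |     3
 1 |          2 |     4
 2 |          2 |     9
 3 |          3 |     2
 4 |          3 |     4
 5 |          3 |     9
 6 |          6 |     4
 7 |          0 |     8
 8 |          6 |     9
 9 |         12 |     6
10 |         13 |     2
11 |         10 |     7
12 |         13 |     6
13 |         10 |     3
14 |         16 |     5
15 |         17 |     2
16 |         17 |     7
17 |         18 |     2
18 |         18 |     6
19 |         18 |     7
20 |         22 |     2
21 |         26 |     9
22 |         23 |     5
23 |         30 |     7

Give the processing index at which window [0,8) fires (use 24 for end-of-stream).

9

i=0 t=0 v=3: → [0,8); WM=−∞
i=1 t=2 v=4: → [0,8); WM=1
i=2 t=2 v=9: → [0,8); WM=1
i=3 t=3 v=2: → [0,8); WM=2
i=4 t=3 v=4: → [0,8); WM=2
i=5 t=3 v=9: → [0,8); WM=2
i=6 t=6 v=4: → [0,8); WM=2
i=7 t=0 v=8: → [0,8); WM=5
i=8 t=6 v=9: → [0,8); WM=5
i=9 t=12 v=6: → [8,16); WM=11; [0,8) fires=9
i=10 t=13 v=2: → [8,16); WM=11
i=11 t=10 v=7: → [8,16); WM=12
i=12 t=13 v=6: → [8,16); WM=12
i=13 t=10 v=3: → [8,16); WM=12
i=14 t=16 v=5: → [16,24); WM=12
i=15 t=17 v=2: → [16,24); WM=16; [8,16) fires=7
i=16 t=17 v=7: → [16,24); WM=16
i=17 t=18 v=2: → [16,24); WM=17
i=18 t=18 v=6: → [16,24); WM=17
i=19 t=18 v=7: → [16,24); WM=17
i=20 t=22 v=2: → [16,24); WM=17
i=21 t=26 v=9: → [24,32); WM=25; [16,24) fires=7
i=22 t=23 v=5: → [16,24); WM=25
i=23 t=30 v=7: → [24,32); WM=29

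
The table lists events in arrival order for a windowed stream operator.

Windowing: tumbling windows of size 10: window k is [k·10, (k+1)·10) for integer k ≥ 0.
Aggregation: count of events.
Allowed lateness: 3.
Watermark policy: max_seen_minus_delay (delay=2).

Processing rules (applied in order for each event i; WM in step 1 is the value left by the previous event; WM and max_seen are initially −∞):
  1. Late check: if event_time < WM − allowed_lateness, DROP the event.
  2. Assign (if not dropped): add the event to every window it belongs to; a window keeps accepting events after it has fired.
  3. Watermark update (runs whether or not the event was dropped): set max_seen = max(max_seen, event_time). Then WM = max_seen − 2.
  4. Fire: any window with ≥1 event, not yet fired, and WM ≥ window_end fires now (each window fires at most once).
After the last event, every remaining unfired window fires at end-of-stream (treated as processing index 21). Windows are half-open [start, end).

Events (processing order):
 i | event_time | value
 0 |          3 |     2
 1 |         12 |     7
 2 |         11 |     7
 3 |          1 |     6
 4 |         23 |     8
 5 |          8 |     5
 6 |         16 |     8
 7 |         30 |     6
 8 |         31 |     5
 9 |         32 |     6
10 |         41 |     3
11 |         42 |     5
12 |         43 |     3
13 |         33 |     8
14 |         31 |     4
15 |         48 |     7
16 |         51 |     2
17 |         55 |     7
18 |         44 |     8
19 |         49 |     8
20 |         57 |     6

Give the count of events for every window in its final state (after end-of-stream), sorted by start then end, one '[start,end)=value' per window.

i=0 t=3 v=2: → [0,10); WM=1
i=1 t=12 v=7: → [10,20); WM=10; [0,10) fires=1
i=2 t=11 v=7: → [10,20); WM=10
i=3 t=1 v=6: DROP (t<10-3); WM=10
i=4 t=23 v=8: → [20,30); WM=21; [10,20) fires=2
i=5 t=8 v=5: DROP (t<21-3); WM=21
i=6 t=16 v=8: DROP (t<21-3); WM=21
i=7 t=30 v=6: → [30,40); WM=28
i=8 t=31 v=5: → [30,40); WM=29
i=9 t=32 v=6: → [30,40); WM=30; [20,30) fires=1
i=10 t=41 v=3: → [40,50); WM=39
i=11 t=42 v=5: → [40,50); WM=40; [30,40) fires=3
i=12 t=43 v=3: → [40,50); WM=41
i=13 t=33 v=8: DROP (t<41-3); WM=41
i=14 t=31 v=4: DROP (t<41-3); WM=41
i=15 t=48 v=7: → [40,50); WM=46
i=16 t=51 v=2: → [50,60); WM=49
i=17 t=55 v=7: → [50,60); WM=53; [40,50) fires=4
i=18 t=44 v=8: DROP (t<53-3); WM=53
i=19 t=49 v=8: DROP (t<53-3); WM=53
i=20 t=57 v=6: → [50,60); WM=55

[0,10)=1 [10,20)=2 [20,30)=1 [30,40)=3 [40,50)=4 [50,60)=3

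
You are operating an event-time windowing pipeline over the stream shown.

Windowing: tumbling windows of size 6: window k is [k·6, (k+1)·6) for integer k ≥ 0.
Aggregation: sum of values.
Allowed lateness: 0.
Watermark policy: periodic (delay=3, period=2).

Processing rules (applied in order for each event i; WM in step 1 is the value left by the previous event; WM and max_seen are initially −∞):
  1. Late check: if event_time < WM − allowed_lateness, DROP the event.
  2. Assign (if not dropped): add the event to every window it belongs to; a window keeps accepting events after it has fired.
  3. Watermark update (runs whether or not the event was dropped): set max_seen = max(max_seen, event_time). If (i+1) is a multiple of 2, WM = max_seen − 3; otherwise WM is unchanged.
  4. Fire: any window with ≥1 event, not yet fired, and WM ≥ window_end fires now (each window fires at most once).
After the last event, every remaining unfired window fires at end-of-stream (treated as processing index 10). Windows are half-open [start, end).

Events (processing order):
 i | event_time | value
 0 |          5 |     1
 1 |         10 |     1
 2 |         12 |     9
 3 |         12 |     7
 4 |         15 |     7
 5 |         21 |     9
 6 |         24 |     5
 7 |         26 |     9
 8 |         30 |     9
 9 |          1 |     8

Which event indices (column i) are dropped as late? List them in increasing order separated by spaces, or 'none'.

i=0 t=5 v=1: → [0,6); WM=−∞
i=1 t=10 v=1: → [6,12); WM=7; [0,6) fires=1
i=2 t=12 v=9: → [12,18); WM=7
i=3 t=12 v=7: → [12,18); WM=9
i=4 t=15 v=7: → [12,18); WM=9
i=5 t=21 v=9: → [18,24); WM=18; [6,12) fires=1 [12,18) fires=23
i=6 t=24 v=5: → [24,30); WM=18
i=7 t=26 v=9: → [24,30); WM=23
i=8 t=30 v=9: → [30,36); WM=23
i=9 t=1 v=8: DROP (t<23-0); WM=27; [18,24) fires=9

9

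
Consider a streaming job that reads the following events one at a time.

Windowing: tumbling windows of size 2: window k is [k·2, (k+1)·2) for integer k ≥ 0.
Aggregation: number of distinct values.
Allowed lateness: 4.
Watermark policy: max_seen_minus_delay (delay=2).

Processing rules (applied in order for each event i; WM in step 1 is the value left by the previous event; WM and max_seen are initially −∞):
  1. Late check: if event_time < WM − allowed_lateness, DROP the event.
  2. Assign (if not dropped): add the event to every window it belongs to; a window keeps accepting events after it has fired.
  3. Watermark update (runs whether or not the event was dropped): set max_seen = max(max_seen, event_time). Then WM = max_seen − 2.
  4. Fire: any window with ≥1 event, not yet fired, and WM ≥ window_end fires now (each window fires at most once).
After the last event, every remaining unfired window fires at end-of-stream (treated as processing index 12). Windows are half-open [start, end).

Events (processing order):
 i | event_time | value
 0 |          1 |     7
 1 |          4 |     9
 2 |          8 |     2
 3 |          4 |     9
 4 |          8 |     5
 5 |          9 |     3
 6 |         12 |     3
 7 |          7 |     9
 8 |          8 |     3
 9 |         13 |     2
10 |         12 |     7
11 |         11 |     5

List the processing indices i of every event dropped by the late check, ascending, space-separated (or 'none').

none

i=0 t=1 v=7: → [0,2); WM=-1
i=1 t=4 v=9: → [4,6); WM=2; [0,2) fires=1
i=2 t=8 v=2: → [8,10); WM=6; [4,6) fires=1
i=3 t=4 v=9: → [4,6); WM=6
i=4 t=8 v=5: → [8,10); WM=6
i=5 t=9 v=3: → [8,10); WM=7
i=6 t=12 v=3: → [12,14); WM=10; [8,10) fires=3
i=7 t=7 v=9: → [6,8); WM=10; [6,8) fires=1
i=8 t=8 v=3: → [8,10); WM=10
i=9 t=13 v=2: → [12,14); WM=11
i=10 t=12 v=7: → [12,14); WM=11
i=11 t=11 v=5: → [10,12); WM=11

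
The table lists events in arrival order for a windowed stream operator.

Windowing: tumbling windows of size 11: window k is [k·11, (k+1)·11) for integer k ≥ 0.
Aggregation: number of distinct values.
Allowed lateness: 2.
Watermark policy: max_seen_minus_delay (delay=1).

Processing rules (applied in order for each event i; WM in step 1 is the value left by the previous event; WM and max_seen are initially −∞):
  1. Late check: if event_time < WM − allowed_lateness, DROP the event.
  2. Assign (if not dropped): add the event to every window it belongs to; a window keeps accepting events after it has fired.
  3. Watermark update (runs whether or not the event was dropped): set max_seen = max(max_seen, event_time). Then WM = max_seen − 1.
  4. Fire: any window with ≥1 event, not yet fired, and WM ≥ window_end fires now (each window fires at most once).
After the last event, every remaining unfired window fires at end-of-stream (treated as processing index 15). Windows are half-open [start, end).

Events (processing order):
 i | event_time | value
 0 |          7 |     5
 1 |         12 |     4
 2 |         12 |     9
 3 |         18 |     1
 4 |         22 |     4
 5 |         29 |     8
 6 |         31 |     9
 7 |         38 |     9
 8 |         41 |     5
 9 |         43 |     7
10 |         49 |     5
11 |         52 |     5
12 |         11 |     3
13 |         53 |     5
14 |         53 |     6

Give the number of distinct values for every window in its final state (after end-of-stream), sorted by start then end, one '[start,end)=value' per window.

i=0 t=7 v=5: → [0,11); WM=6
i=1 t=12 v=4: → [11,22); WM=11; [0,11) fires=1
i=2 t=12 v=9: → [11,22); WM=11
i=3 t=18 v=1: → [11,22); WM=17
i=4 t=22 v=4: → [22,33); WM=21
i=5 t=29 v=8: → [22,33); WM=28; [11,22) fires=3
i=6 t=31 v=9: → [22,33); WM=30
i=7 t=38 v=9: → [33,44); WM=37; [22,33) fires=3
i=8 t=41 v=5: → [33,44); WM=40
i=9 t=43 v=7: → [33,44); WM=42
i=10 t=49 v=5: → [44,55); WM=48; [33,44) fires=3
i=11 t=52 v=5: → [44,55); WM=51
i=12 t=11 v=3: DROP (t<51-2); WM=51
i=13 t=53 v=5: → [44,55); WM=52
i=14 t=53 v=6: → [44,55); WM=52

[0,11)=1 [11,22)=3 [22,33)=3 [33,44)=3 [44,55)=2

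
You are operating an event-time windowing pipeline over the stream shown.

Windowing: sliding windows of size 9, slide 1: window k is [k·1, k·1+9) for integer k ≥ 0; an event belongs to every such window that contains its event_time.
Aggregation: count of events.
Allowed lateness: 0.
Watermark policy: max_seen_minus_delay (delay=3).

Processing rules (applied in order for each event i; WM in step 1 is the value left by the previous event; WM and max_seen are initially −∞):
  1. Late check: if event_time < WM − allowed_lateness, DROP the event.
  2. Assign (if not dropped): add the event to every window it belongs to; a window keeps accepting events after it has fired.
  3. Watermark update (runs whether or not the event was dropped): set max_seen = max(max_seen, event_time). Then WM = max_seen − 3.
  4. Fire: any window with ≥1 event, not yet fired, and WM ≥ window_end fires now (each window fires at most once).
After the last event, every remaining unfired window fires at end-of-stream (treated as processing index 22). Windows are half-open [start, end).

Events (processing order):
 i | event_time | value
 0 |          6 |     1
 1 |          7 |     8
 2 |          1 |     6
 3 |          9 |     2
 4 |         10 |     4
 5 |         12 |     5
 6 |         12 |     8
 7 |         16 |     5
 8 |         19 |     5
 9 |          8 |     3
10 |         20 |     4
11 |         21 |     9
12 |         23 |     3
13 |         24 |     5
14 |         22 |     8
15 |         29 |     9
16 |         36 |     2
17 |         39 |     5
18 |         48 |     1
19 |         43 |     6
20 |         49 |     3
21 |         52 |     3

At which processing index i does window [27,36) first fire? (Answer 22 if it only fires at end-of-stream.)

17

i=0 t=6 v=1: → [6,15),[5,14),[4,13),[3,12),[2,11),[1,10),[0,9); WM=3
i=1 t=7 v=8: → [7,16),[6,15),[5,14),[4,13),[3,12),[2,11),[1,10),[0,9); WM=4
i=2 t=1 v=6: DROP (t<4-0); WM=4
i=3 t=9 v=2: → [9,18),[8,17),[7,16),[6,15),[5,14),[4,13),[3,12),[2,11),[1,10); WM=6
i=4 t=10 v=4: → [10,19),[9,18),[8,17),[7,16),[6,15),[5,14),[4,13),[3,12),[2,11); WM=7
i=5 t=12 v=5: → [12,21),[11,20),[10,19),[9,18),[8,17),[7,16),[6,15),[5,14),[4,13); WM=9; [0,9) fires=2
i=6 t=12 v=8: → [12,21),[11,20),[10,19),[9,18),[8,17),[7,16),[6,15),[5,14),[4,13); WM=9
i=7 t=16 v=5: → [16,25),[15,24),[14,23),[13,22),[12,21),[11,20),[10,19),[9,18),[8,17); WM=13; [1,10) fires=3 [2,11) fires=4 [3,12) fires=4 [4,13) fires=6
i=8 t=19 v=5: → [19,28),[18,27),[17,26),[16,25),[15,24),[14,23),[13,22),[12,21),[11,20); WM=16; [5,14) fires=6 [6,15) fires=6 [7,16) fires=5
i=9 t=8 v=3: DROP (t<16-0); WM=16
i=10 t=20 v=4: → [20,29),[19,28),[18,27),[17,26),[16,25),[15,24),[14,23),[13,22),[12,21); WM=17; [8,17) fires=5
i=11 t=21 v=9: → [21,30),[20,29),[19,28),[18,27),[17,26),[16,25),[15,24),[14,23),[13,22); WM=18; [9,18) fires=5
i=12 t=23 v=3: → [23,32),[22,31),[21,30),[20,29),[19,28),[18,27),[17,26),[16,25),[15,24); WM=20; [10,19) fires=4 [11,20) fires=4
i=13 t=24 v=5: → [24,33),[23,32),[22,31),[21,30),[20,29),[19,28),[18,27),[17,26),[16,25); WM=21; [12,21) fires=5
i=14 t=22 v=8: → [22,31),[21,30),[20,29),[19,28),[18,27),[17,26),[16,25),[15,24),[14,23); WM=21
i=15 t=29 v=9: → [29,38),[28,37),[27,36),[26,35),[25,34),[24,33),[23,32),[22,31),[21,30); WM=26; [13,22) fires=4 [14,23) fires=5 [15,24) fires=6 [16,25) fires=7 [17,26) fires=6
i=16 t=36 v=2: → [36,45),[35,44),[34,43),[33,42),[32,41),[31,40),[30,39),[29,38),[28,37); WM=33; [18,27) fires=6 [19,28) fires=6 [20,29) fires=5 [21,30) fires=5 [22,31) fires=4 [23,32) fires=3 [24,33) fires=2
i=17 t=39 v=5: → [39,48),[38,47),[37,46),[36,45),[35,44),[34,43),[33,42),[32,41),[31,40); WM=36; [25,34) fires=1 [26,35) fires=1 [27,36) fires=1
i=18 t=48 v=1: → [48,57),[47,56),[46,55),[45,54),[44,53),[43,52),[42,51),[41,50),[40,49); WM=45; [28,37) fires=2 [29,38) fires=2 [30,39) fires=1 [31,40) fires=2 [32,41) fires=2 [33,42) fires=2 [34,43) fires=2 [35,44) fires=2 [36,45) fires=2
i=19 t=43 v=6: DROP (t<45-0); WM=45
i=20 t=49 v=3: → [49,58),[48,57),[47,56),[46,55),[45,54),[44,53),[43,52),[42,51),[41,50); WM=46; [37,46) fires=1
i=21 t=52 v=3: → [52,61),[51,60),[50,59),[49,58),[48,57),[47,56),[46,55),[45,54),[44,53); WM=49; [38,47) fires=1 [39,48) fires=1 [40,49) fires=1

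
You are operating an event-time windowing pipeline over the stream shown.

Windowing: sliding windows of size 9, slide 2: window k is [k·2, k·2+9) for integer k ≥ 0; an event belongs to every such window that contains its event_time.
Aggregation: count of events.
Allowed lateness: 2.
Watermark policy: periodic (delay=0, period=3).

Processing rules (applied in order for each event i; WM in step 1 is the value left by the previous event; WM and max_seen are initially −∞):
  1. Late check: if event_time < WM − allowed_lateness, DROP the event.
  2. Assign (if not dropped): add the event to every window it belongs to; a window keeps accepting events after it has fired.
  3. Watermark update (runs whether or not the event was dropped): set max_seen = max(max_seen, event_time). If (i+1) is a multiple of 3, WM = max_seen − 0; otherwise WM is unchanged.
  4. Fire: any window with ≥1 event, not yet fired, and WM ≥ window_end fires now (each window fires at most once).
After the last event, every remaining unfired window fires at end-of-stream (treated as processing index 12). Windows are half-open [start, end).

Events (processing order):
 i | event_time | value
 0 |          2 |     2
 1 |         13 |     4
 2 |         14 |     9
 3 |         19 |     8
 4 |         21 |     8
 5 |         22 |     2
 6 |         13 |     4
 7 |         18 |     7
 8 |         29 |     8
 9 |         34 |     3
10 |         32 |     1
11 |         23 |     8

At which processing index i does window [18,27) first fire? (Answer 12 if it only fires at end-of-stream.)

8

i=0 t=2 v=2: → [2,11),[0,9); WM=−∞
i=1 t=13 v=4: → [12,21),[10,19),[8,17),[6,15); WM=−∞
i=2 t=14 v=9: → [14,23),[12,21),[10,19),[8,17),[6,15); WM=14; [0,9) fires=1 [2,11) fires=1
i=3 t=19 v=8: → [18,27),[16,25),[14,23),[12,21); WM=14
i=4 t=21 v=8: → [20,29),[18,27),[16,25),[14,23); WM=14
i=5 t=22 v=2: → [22,31),[20,29),[18,27),[16,25),[14,23); WM=22; [6,15) fires=2 [8,17) fires=2 [10,19) fires=2 [12,21) fires=3
i=6 t=13 v=4: DROP (t<22-2); WM=22
i=7 t=18 v=7: DROP (t<22-2); WM=22
i=8 t=29 v=8: → [28,37),[26,35),[24,33),[22,31); WM=29; [14,23) fires=4 [16,25) fires=3 [18,27) fires=3 [20,29) fires=2
i=9 t=34 v=3: → [34,43),[32,41),[30,39),[28,37),[26,35); WM=29
i=10 t=32 v=1: → [32,41),[30,39),[28,37),[26,35),[24,33); WM=29
i=11 t=23 v=8: DROP (t<29-2); WM=34; [22,31) fires=2 [24,33) fires=2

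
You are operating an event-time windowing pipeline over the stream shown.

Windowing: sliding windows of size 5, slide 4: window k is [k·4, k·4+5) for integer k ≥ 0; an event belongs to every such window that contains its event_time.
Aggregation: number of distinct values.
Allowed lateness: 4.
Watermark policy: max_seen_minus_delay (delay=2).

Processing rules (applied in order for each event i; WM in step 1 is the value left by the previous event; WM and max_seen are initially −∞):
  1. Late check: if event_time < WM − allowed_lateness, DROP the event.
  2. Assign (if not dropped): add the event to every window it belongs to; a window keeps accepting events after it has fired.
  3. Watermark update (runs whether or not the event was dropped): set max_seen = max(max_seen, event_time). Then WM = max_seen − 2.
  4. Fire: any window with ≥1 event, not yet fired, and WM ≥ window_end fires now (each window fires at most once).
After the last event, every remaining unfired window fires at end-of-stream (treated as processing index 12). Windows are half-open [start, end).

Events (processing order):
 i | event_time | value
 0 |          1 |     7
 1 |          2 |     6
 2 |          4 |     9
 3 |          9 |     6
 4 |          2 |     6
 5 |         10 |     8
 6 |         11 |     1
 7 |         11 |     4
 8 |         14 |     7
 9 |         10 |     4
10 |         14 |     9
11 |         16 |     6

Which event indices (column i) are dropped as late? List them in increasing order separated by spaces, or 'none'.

i=0 t=1 v=7: → [0,5); WM=-1
i=1 t=2 v=6: → [0,5); WM=0
i=2 t=4 v=9: → [4,9),[0,5); WM=2
i=3 t=9 v=6: → [8,13); WM=7; [0,5) fires=3
i=4 t=2 v=6: DROP (t<7-4); WM=7
i=5 t=10 v=8: → [8,13); WM=8
i=6 t=11 v=1: → [8,13); WM=9; [4,9) fires=1
i=7 t=11 v=4: → [8,13); WM=9
i=8 t=14 v=7: → [12,17); WM=12
i=9 t=10 v=4: → [8,13); WM=12
i=10 t=14 v=9: → [12,17); WM=12
i=11 t=16 v=6: → [16,21),[12,17); WM=14; [8,13) fires=4

4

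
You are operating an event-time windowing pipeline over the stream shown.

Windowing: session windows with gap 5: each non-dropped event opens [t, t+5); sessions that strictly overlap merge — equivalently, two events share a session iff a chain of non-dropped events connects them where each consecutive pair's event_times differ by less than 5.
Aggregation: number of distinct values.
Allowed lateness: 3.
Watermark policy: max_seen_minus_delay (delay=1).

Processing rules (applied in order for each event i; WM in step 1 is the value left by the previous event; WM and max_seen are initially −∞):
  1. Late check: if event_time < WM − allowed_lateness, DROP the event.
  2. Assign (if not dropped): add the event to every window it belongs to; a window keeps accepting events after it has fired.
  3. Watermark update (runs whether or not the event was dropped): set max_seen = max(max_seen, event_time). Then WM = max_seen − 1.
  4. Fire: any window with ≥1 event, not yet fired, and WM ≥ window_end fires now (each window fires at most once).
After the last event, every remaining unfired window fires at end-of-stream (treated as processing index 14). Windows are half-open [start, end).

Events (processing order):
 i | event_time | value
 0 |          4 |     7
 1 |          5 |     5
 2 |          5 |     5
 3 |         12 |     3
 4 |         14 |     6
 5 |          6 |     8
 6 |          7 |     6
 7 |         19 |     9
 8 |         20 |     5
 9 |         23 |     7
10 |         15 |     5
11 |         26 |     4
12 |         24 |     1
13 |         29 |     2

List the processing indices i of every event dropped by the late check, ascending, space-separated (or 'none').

5 6 10

i=0 t=4 v=7: → [4,9); WM=3
i=1 t=5 v=5: → [4,10); WM=4
i=2 t=5 v=5: → [4,10); WM=4
i=3 t=12 v=3: → [12,17); WM=11
i=4 t=14 v=6: → [12,19); WM=13
i=5 t=6 v=8: DROP (t<13-3); WM=13
i=6 t=7 v=6: DROP (t<13-3); WM=13
i=7 t=19 v=9: → [19,24); WM=18
i=8 t=20 v=5: → [19,25); WM=19
i=9 t=23 v=7: → [19,28); WM=22
i=10 t=15 v=5: DROP (t<22-3); WM=22
i=11 t=26 v=4: → [19,31); WM=25
i=12 t=24 v=1: → [19,31); WM=25
i=13 t=29 v=2: → [19,34); WM=28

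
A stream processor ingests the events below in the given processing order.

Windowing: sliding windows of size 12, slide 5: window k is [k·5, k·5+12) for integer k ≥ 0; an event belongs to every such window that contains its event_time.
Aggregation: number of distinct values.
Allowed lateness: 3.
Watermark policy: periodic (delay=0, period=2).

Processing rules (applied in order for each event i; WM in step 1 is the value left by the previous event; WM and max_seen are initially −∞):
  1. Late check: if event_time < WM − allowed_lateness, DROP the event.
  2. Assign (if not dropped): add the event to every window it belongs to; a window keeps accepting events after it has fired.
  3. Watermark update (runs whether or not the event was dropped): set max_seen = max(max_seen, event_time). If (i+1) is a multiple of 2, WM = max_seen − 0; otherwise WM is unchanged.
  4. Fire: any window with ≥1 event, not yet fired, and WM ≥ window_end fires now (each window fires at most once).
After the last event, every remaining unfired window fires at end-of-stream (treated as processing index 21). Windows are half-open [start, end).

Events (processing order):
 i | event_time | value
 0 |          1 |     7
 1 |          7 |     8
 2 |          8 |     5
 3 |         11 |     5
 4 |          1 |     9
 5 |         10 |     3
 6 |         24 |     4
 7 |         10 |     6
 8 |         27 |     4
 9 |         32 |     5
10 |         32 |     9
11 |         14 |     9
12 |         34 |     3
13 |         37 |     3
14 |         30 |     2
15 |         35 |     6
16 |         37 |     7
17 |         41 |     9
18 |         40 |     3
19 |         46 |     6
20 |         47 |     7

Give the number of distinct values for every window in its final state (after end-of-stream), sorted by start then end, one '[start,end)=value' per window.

i=0 t=1 v=7: → [0,12); WM=−∞
i=1 t=7 v=8: → [5,17),[0,12); WM=7
i=2 t=8 v=5: → [5,17),[0,12); WM=7
i=3 t=11 v=5: → [10,22),[5,17),[0,12); WM=11
i=4 t=1 v=9: DROP (t<11-3); WM=11
i=5 t=10 v=3: → [10,22),[5,17),[0,12); WM=11
i=6 t=24 v=4: → [20,32),[15,27); WM=11
i=7 t=10 v=6: → [10,22),[5,17),[0,12); WM=24; [0,12) fires=5 [5,17) fires=4 [10,22) fires=3
i=8 t=27 v=4: → [25,37),[20,32); WM=24
i=9 t=32 v=5: → [30,42),[25,37); WM=32; [15,27) fires=1 [20,32) fires=1
i=10 t=32 v=9: → [30,42),[25,37); WM=32
i=11 t=14 v=9: DROP (t<32-3); WM=32
i=12 t=34 v=3: → [30,42),[25,37); WM=32
i=13 t=37 v=3: → [35,47),[30,42); WM=37; [25,37) fires=4
i=14 t=30 v=2: DROP (t<37-3); WM=37
i=15 t=35 v=6: → [35,47),[30,42),[25,37); WM=37
i=16 t=37 v=7: → [35,47),[30,42); WM=37
i=17 t=41 v=9: → [40,52),[35,47),[30,42); WM=41
i=18 t=40 v=3: → [40,52),[35,47),[30,42); WM=41
i=19 t=46 v=6: → [45,57),[40,52),[35,47); WM=46; [30,42) fires=5
i=20 t=47 v=7: → [45,57),[40,52); WM=46

[0,12)=5 [5,17)=4 [10,22)=3 [15,27)=1 [20,32)=1 [25,37)=5 [30,42)=5 [35,47)=4 [40,52)=4 [45,57)=2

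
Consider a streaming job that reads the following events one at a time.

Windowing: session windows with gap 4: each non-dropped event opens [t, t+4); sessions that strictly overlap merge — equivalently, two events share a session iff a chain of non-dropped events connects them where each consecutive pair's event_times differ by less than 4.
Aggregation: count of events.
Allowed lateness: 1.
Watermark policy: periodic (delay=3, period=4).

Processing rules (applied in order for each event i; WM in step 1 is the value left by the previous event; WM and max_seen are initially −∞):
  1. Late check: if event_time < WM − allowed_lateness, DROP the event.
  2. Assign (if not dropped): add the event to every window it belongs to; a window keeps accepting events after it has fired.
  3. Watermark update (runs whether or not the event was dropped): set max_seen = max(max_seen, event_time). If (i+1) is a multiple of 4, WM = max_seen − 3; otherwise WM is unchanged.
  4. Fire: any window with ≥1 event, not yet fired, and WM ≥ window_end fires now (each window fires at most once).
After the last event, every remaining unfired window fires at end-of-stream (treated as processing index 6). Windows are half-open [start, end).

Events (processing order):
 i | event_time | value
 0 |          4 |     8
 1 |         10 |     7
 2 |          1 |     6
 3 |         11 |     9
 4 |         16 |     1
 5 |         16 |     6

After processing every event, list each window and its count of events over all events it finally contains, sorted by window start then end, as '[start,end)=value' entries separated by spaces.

[1,8)=2 [10,15)=2 [16,20)=2

i=0 t=4 v=8: → [4,8); WM=−∞
i=1 t=10 v=7: → [10,14); WM=−∞
i=2 t=1 v=6: → [1,8); WM=−∞
i=3 t=11 v=9: → [10,15); WM=8
i=4 t=16 v=1: → [16,20); WM=8
i=5 t=16 v=6: → [16,20); WM=8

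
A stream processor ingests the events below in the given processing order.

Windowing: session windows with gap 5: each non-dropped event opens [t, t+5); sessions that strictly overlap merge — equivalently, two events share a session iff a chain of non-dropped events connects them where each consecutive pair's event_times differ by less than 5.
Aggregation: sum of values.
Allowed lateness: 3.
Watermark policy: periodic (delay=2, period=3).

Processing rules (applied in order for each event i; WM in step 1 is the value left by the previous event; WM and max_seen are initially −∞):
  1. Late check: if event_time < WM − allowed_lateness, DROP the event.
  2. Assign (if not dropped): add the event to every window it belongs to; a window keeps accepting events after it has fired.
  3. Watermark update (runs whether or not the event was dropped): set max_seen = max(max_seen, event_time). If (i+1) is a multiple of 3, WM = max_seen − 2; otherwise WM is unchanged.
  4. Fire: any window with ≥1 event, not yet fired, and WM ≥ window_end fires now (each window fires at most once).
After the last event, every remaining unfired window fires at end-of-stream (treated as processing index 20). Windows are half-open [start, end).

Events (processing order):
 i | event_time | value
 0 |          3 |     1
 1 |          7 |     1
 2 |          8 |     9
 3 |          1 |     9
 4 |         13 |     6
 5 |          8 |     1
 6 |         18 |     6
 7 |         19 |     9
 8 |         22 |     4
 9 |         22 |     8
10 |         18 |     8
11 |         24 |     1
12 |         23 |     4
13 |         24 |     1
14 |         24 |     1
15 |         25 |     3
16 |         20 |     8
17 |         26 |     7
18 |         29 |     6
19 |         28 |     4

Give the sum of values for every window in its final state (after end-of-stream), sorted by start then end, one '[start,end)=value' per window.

i=0 t=3 v=1: → [3,8); WM=−∞
i=1 t=7 v=1: → [3,12); WM=−∞
i=2 t=8 v=9: → [3,13); WM=6
i=3 t=1 v=9: DROP (t<6-3); WM=6
i=4 t=13 v=6: → [13,18); WM=6
i=5 t=8 v=1: → [3,13); WM=11
i=6 t=18 v=6: → [18,23); WM=11
i=7 t=19 v=9: → [18,24); WM=11
i=8 t=22 v=4: → [18,27); WM=20
i=9 t=22 v=8: → [18,27); WM=20
i=10 t=18 v=8: → [18,27); WM=20
i=11 t=24 v=1: → [18,29); WM=22
i=12 t=23 v=4: → [18,29); WM=22
i=13 t=24 v=1: → [18,29); WM=22
i=14 t=24 v=1: → [18,29); WM=22
i=15 t=25 v=3: → [18,30); WM=22
i=16 t=20 v=8: → [18,30); WM=22
i=17 t=26 v=7: → [18,31); WM=24
i=18 t=29 v=6: → [18,34); WM=24
i=19 t=28 v=4: → [18,34); WM=24

[3,13)=12 [13,18)=6 [18,34)=70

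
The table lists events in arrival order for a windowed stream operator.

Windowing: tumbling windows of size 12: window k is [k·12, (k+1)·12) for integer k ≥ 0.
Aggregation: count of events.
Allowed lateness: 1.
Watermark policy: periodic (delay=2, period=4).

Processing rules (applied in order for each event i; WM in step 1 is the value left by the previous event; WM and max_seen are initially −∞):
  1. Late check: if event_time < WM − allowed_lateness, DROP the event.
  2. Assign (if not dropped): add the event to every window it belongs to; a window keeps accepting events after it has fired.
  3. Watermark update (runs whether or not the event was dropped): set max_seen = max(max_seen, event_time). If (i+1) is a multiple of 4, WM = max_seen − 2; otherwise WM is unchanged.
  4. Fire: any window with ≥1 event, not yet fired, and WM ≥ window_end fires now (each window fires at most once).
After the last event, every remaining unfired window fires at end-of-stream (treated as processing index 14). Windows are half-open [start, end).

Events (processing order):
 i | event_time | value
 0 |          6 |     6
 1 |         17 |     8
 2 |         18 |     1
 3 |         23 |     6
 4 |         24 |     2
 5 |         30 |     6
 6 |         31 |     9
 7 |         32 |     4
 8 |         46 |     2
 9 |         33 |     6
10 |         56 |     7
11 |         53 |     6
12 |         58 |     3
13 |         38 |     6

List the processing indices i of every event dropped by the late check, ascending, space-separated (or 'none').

i=0 t=6 v=6: → [0,12); WM=−∞
i=1 t=17 v=8: → [12,24); WM=−∞
i=2 t=18 v=1: → [12,24); WM=−∞
i=3 t=23 v=6: → [12,24); WM=21; [0,12) fires=1
i=4 t=24 v=2: → [24,36); WM=21
i=5 t=30 v=6: → [24,36); WM=21
i=6 t=31 v=9: → [24,36); WM=21
i=7 t=32 v=4: → [24,36); WM=30; [12,24) fires=3
i=8 t=46 v=2: → [36,48); WM=30
i=9 t=33 v=6: → [24,36); WM=30
i=10 t=56 v=7: → [48,60); WM=30
i=11 t=53 v=6: → [48,60); WM=54; [24,36) fires=5 [36,48) fires=1
i=12 t=58 v=3: → [48,60); WM=54
i=13 t=38 v=6: DROP (t<54-1); WM=54

13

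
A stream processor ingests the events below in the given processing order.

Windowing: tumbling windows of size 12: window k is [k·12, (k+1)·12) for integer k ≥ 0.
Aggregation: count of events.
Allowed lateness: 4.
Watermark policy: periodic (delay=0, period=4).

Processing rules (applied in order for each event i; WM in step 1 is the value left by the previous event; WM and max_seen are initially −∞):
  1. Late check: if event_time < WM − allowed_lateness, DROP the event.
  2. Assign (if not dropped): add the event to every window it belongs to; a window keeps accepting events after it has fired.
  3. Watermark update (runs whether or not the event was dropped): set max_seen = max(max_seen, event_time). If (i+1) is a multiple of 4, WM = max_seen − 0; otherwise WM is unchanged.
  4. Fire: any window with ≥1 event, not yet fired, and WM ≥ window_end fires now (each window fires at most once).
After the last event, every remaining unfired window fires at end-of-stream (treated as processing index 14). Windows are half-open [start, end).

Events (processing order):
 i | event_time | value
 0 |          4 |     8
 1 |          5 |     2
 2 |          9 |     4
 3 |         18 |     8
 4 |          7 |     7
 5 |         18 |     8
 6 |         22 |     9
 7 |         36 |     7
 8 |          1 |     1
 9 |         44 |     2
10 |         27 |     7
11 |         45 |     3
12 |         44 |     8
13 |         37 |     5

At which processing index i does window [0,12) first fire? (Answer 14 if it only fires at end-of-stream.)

3

i=0 t=4 v=8: → [0,12); WM=−∞
i=1 t=5 v=2: → [0,12); WM=−∞
i=2 t=9 v=4: → [0,12); WM=−∞
i=3 t=18 v=8: → [12,24); WM=18; [0,12) fires=3
i=4 t=7 v=7: DROP (t<18-4); WM=18
i=5 t=18 v=8: → [12,24); WM=18
i=6 t=22 v=9: → [12,24); WM=18
i=7 t=36 v=7: → [36,48); WM=36; [12,24) fires=3
i=8 t=1 v=1: DROP (t<36-4); WM=36
i=9 t=44 v=2: → [36,48); WM=36
i=10 t=27 v=7: DROP (t<36-4); WM=36
i=11 t=45 v=3: → [36,48); WM=45
i=12 t=44 v=8: → [36,48); WM=45
i=13 t=37 v=5: DROP (t<45-4); WM=45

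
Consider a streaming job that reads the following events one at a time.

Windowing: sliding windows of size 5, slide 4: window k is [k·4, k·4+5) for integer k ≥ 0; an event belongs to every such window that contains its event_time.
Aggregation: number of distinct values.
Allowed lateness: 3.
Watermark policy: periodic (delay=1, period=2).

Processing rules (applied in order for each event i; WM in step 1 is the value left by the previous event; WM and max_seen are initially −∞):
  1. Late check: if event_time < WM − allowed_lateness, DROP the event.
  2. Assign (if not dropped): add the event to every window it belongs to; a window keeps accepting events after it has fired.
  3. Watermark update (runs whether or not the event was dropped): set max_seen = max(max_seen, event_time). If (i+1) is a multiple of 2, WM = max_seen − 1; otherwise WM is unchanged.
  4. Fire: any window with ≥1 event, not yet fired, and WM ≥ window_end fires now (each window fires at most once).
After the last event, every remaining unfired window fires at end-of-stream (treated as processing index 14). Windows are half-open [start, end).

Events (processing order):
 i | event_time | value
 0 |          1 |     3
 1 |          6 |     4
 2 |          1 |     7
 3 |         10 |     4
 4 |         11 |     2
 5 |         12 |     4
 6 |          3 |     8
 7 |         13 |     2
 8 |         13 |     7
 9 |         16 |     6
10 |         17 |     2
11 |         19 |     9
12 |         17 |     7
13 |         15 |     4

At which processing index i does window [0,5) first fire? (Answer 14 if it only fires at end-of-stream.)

i=0 t=1 v=3: → [0,5); WM=−∞
i=1 t=6 v=4: → [4,9); WM=5; [0,5) fires=1
i=2 t=1 v=7: DROP (t<5-3); WM=5
i=3 t=10 v=4: → [8,13); WM=9; [4,9) fires=1
i=4 t=11 v=2: → [8,13); WM=9
i=5 t=12 v=4: → [12,17),[8,13); WM=11
i=6 t=3 v=8: DROP (t<11-3); WM=11
i=7 t=13 v=2: → [12,17); WM=12
i=8 t=13 v=7: → [12,17); WM=12
i=9 t=16 v=6: → [16,21),[12,17); WM=15; [8,13) fires=2
i=10 t=17 v=2: → [16,21); WM=15
i=11 t=19 v=9: → [16,21); WM=18; [12,17) fires=4
i=12 t=17 v=7: → [16,21); WM=18
i=13 t=15 v=4: → [12,17); WM=18

1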